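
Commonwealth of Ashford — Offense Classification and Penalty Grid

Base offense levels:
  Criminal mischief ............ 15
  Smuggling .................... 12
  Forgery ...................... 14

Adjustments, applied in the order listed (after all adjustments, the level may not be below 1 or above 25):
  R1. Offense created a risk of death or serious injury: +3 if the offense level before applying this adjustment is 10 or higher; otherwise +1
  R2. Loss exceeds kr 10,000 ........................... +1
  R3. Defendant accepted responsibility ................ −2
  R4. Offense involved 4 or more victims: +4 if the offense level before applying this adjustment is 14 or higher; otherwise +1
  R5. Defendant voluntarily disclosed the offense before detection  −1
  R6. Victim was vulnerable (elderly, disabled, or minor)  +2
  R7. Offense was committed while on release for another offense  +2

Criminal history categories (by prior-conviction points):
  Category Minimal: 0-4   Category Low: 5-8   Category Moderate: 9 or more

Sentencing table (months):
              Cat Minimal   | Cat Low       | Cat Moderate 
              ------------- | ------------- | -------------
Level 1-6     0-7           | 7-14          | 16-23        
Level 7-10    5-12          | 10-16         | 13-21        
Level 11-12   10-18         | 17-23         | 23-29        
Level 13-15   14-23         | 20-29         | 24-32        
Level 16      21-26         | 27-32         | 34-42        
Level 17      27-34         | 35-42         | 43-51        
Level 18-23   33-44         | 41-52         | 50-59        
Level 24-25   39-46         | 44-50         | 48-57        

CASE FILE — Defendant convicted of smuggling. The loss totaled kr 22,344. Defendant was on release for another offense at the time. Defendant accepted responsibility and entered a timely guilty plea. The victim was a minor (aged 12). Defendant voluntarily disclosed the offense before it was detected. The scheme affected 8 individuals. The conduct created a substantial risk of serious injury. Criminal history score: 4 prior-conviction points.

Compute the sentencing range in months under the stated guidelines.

Base offense level for smuggling: 12.
R1 applies (level before this adjustment is 12 ≥ 10, so +3): 12 + 3 = 15.
R2 applies: 15 + 1 = 16.
R3 applies: 16 − 2 = 14.
R4 applies (level before this adjustment is 14 ≥ 14, so +4): 14 + 4 = 18.
R5 applies: 18 − 1 = 17.
R6 applies: 17 + 2 = 19.
R7 applies: 19 + 2 = 21.
Final offense level: 21.
Criminal history: 4 prior points → Category Minimal (0-4).
Level 21 falls in the 18-23 band.
Grid: Level 18-23 × Category Minimal = 33-44 months.

33-44 months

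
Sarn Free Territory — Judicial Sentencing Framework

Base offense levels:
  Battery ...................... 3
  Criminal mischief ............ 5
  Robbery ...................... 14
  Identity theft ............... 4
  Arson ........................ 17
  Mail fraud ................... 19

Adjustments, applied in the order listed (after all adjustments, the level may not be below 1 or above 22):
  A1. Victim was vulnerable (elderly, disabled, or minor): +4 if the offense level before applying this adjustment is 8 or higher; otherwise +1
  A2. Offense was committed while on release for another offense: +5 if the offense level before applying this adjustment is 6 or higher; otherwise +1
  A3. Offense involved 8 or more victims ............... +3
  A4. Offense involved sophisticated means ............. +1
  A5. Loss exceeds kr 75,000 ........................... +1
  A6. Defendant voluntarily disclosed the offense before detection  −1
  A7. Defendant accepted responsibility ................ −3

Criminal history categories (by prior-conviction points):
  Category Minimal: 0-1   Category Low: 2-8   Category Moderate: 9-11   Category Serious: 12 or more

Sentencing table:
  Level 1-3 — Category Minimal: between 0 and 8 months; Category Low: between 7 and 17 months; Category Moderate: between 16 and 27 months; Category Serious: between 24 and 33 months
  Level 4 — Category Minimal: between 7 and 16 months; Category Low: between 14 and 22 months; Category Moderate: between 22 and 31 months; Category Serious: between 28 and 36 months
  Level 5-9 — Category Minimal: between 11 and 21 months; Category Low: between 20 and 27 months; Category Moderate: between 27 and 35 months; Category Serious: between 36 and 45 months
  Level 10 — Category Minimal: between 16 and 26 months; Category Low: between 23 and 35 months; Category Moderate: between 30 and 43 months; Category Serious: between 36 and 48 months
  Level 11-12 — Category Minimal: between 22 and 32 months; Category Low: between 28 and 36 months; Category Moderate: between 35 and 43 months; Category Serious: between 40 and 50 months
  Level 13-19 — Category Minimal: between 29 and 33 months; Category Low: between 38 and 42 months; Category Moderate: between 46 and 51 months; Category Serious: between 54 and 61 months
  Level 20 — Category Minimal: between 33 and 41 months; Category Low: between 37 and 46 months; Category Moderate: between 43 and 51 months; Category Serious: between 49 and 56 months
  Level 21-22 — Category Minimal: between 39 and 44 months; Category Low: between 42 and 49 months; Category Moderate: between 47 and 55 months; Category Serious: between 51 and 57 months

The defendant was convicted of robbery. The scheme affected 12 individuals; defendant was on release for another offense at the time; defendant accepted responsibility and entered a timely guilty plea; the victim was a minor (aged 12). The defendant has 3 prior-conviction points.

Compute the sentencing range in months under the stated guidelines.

42-49 months

Base offense level for robbery: 14.
A1 applies (level before this adjustment is 14 ≥ 8, so +4): 14 + 4 = 18.
A2 applies (level before this adjustment is 18 ≥ 6, so +5): 18 + 5 = 23.
A3 applies: 23 + 3 = 26.
A5 does not apply.
A7 applies: 26 − 3 = 23.
Level 23 exceeds the maximum of 22; capped at 22.
Final offense level: 22.
Criminal history: 3 prior points → Category Low (2-8).
Level 22 falls in the 21-22 band.
Grid: Level 21-22 × Category Low = 42-49 months.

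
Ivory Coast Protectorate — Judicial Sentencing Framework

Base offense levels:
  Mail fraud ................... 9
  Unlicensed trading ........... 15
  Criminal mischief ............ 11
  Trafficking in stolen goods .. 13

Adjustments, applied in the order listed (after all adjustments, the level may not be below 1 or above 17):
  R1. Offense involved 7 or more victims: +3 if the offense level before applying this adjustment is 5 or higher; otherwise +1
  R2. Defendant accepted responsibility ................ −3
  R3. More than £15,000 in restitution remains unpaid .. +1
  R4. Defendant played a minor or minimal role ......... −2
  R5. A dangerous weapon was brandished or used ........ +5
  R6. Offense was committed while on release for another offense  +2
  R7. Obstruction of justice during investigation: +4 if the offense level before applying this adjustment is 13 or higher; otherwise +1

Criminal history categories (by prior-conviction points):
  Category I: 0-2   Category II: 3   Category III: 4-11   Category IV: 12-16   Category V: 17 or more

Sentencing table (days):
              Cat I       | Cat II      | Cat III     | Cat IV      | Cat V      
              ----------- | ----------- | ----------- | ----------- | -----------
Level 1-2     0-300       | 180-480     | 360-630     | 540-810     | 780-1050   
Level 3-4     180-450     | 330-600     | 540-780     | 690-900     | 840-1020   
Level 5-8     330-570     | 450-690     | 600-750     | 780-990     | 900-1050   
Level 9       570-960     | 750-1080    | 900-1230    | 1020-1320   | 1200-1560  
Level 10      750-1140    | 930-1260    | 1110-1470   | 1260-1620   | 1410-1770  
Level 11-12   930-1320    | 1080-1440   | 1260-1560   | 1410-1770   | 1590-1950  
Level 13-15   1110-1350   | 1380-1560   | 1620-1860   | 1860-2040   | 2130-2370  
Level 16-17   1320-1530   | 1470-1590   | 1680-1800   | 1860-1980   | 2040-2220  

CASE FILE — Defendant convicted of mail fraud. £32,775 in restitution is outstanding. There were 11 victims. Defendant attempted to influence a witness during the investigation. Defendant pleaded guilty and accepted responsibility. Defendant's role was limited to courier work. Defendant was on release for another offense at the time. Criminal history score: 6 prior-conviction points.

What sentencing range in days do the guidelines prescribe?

1260-1560 days

Base offense level for mail fraud: 9.
R1 applies (level before this adjustment is 9 ≥ 5, so +3): 9 + 3 = 12.
R2 applies: 12 − 3 = 9.
R3 applies: 9 + 1 = 10.
R4 applies: 10 − 2 = 8.
R6 applies: 8 + 2 = 10.
R7 applies (level before this adjustment is 10 < 13, so +1): 10 + 1 = 11.
Final offense level: 11.
Criminal history: 6 prior points → Category III (4-11).
Level 11 falls in the 11-12 band.
Grid: Level 11-12 × Category III = 1260-1560 days.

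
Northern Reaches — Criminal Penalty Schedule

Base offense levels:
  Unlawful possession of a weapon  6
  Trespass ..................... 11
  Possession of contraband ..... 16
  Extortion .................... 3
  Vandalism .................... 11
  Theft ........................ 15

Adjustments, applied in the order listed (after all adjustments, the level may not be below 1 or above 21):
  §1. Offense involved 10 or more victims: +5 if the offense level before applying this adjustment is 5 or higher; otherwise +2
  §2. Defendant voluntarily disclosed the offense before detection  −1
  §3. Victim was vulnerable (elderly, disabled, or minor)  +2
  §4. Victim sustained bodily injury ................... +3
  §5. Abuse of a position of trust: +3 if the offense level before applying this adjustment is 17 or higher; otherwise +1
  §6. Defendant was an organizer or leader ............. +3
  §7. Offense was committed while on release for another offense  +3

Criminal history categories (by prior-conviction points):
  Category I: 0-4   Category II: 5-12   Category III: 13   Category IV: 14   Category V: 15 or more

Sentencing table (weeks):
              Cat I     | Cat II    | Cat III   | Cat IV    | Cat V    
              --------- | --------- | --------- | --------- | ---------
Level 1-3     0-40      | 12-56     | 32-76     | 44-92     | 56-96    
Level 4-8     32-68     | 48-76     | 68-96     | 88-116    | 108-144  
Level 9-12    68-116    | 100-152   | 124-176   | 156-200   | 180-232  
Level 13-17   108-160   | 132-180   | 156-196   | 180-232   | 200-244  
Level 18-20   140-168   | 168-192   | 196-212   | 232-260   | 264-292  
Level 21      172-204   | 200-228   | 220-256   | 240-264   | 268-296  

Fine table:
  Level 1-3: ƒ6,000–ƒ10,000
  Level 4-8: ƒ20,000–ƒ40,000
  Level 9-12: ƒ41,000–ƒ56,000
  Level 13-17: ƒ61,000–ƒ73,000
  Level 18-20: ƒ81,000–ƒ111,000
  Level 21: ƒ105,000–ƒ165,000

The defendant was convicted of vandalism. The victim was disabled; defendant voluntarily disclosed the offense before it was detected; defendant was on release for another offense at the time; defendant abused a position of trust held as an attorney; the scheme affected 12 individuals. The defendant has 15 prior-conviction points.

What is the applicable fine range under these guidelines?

Base offense level for vandalism: 11.
§1 applies (level before this adjustment is 11 ≥ 5, so +5): 11 + 5 = 16.
§2 applies: 16 − 1 = 15.
§3 applies: 15 + 2 = 17.
§4 does not apply.
§5 applies (level before this adjustment is 17 ≥ 17, so +3): 17 + 3 = 20.
§7 applies: 20 + 3 = 23.
Level 23 exceeds the maximum of 21; capped at 21.
Final offense level: 21.
Level 21 falls in the 21 band.
Fine table: Level 21 → ƒ105,000–ƒ165,000.

ƒ105,000–ƒ165,000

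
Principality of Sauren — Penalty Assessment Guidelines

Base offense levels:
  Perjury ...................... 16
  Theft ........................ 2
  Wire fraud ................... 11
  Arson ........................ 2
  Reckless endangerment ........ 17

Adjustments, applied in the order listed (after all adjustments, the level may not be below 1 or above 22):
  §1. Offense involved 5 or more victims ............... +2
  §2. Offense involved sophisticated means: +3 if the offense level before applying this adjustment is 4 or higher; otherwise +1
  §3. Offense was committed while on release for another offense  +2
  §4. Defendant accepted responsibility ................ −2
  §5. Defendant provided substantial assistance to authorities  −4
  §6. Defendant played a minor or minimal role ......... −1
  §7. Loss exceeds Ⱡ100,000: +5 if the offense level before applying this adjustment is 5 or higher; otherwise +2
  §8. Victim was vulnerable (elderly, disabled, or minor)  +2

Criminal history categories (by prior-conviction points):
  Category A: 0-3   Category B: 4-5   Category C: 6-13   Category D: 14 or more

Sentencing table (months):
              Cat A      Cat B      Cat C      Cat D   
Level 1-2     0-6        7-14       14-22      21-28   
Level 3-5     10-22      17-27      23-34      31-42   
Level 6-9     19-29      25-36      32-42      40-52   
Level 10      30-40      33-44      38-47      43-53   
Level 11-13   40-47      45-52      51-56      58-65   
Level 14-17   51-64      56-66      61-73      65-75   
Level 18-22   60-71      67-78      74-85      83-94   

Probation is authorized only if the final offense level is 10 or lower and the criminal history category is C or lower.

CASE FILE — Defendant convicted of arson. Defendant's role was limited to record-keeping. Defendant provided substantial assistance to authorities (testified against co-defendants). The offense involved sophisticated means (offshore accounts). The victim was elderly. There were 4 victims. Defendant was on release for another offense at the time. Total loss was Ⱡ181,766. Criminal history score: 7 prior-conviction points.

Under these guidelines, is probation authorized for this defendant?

Base offense level for arson: 2.
§1 does not apply.
§2 applies (level before this adjustment is 2 < 4, so +1): 2 + 1 = 3.
§3 applies: 3 + 2 = 5.
§4 does not apply.
§5 applies: 5 − 4 = 1.
§6 applies: 1 − 1 = 0.
§7 applies (level before this adjustment is 0 < 5, so +2): 0 + 2 = 2.
§8 applies: 2 + 2 = 4.
Final offense level: 4.
Criminal history: 7 prior points → Category C (6-13).
Level 4 falls in the 3-5 band.
Grid: Level 3-5 × Category C = 23-34 months.
Probation check: level 4 ≤ 10 and category C ≤ C → eligible.

Yes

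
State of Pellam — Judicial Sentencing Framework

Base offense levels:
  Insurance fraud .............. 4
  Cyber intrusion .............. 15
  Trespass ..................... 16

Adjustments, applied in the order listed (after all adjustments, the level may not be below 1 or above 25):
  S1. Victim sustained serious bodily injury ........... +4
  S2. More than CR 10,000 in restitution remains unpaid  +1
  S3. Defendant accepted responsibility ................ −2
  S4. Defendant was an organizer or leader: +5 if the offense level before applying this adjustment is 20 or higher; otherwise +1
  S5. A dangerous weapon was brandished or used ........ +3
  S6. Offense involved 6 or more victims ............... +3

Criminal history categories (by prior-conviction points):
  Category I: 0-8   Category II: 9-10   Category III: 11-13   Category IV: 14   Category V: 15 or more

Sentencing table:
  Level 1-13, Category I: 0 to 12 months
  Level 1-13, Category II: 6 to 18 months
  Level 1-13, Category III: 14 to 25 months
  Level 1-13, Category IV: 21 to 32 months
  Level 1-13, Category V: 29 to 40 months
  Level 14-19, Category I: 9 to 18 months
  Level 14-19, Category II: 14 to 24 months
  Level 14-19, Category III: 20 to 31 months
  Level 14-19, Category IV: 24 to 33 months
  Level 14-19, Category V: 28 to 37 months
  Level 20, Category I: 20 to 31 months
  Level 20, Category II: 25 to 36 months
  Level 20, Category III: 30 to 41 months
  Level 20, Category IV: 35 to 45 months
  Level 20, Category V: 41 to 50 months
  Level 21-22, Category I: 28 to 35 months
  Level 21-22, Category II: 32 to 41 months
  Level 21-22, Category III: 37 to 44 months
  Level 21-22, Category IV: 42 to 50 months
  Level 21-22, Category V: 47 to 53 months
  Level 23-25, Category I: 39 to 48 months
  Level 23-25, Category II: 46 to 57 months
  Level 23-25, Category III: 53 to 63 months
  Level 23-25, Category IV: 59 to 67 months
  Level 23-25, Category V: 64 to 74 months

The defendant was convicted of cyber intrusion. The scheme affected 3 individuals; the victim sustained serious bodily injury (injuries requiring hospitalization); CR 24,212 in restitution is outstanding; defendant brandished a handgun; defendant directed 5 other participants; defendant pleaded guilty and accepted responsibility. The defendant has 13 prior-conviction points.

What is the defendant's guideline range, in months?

37-44 months

Base offense level for cyber intrusion: 15.
S1 applies: 15 + 4 = 19.
S2 applies: 19 + 1 = 20.
S3 applies: 20 − 2 = 18.
S4 applies (level before this adjustment is 18 < 20, so +1): 18 + 1 = 19.
S5 applies: 19 + 3 = 22.
Final offense level: 22.
Criminal history: 13 prior points → Category III (11-13).
Level 22 falls in the 21-22 band.
Grid: Level 21-22 × Category III = 37-44 months.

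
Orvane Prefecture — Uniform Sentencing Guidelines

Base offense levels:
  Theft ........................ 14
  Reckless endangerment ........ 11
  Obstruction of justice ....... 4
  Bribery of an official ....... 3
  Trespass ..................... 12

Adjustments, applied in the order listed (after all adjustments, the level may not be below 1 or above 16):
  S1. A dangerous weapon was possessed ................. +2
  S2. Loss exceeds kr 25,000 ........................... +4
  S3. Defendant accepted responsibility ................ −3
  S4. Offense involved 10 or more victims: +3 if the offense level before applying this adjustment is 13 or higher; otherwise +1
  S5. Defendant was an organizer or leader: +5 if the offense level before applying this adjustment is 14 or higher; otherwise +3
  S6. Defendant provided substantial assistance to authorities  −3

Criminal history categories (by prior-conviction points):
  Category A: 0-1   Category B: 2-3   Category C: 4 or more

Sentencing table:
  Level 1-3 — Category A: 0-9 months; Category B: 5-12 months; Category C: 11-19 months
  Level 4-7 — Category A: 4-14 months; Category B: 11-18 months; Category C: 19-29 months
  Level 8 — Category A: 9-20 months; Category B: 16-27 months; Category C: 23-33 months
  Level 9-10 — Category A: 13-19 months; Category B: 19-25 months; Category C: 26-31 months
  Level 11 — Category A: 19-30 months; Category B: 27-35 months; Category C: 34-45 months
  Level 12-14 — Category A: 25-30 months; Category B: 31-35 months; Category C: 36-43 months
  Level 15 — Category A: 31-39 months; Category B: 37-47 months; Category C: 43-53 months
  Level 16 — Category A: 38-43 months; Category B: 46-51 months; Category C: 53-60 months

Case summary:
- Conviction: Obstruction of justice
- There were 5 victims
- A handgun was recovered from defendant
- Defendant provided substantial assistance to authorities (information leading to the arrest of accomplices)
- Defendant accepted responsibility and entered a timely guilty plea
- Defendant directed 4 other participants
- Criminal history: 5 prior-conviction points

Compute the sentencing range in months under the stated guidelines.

11-19 months

Base offense level for obstruction of justice: 4.
S1 applies: 4 + 2 = 6.
S3 applies: 6 − 3 = 3.
S5 applies (level before this adjustment is 3 < 14, so +3): 3 + 3 = 6.
S6 applies: 6 − 3 = 3.
Final offense level: 3.
Criminal history: 5 prior points → Category C (4+).
Level 3 falls in the 1-3 band.
Grid: Level 1-3 × Category C = 11-19 months.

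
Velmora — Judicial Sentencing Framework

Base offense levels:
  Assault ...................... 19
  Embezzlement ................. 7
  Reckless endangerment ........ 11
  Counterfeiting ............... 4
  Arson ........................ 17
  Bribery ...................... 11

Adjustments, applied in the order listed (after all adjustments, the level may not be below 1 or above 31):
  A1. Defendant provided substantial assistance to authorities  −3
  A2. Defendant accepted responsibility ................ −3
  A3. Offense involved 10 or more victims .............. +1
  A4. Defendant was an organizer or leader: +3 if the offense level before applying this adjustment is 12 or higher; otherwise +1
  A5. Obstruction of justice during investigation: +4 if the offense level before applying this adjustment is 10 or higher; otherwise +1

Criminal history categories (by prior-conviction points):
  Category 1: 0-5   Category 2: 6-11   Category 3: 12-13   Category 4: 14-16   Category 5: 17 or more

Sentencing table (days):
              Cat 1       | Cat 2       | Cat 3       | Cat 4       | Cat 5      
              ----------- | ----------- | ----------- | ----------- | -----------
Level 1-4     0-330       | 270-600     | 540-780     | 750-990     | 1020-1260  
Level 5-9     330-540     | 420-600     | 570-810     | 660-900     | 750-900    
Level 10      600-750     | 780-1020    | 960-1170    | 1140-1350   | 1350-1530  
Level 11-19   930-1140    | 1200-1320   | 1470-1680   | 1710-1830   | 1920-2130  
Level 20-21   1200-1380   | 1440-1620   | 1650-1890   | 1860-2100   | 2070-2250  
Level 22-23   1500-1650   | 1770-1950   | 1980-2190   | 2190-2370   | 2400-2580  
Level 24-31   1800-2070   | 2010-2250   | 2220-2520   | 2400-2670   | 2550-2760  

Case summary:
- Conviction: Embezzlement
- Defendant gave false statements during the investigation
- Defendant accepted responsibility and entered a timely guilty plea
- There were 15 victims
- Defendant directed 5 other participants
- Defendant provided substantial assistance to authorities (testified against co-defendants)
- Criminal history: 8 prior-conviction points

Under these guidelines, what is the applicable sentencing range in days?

Base offense level for embezzlement: 7.
A1 applies: 7 − 3 = 4.
A2 applies: 4 − 3 = 1.
A3 applies: 1 + 1 = 2.
A4 applies (level before this adjustment is 2 < 12, so +1): 2 + 1 = 3.
A5 applies (level before this adjustment is 3 < 10, so +1): 3 + 1 = 4.
Final offense level: 4.
Criminal history: 8 prior points → Category 2 (6-11).
Level 4 falls in the 1-4 band.
Grid: Level 1-4 × Category 2 = 270-600 days.

270-600 days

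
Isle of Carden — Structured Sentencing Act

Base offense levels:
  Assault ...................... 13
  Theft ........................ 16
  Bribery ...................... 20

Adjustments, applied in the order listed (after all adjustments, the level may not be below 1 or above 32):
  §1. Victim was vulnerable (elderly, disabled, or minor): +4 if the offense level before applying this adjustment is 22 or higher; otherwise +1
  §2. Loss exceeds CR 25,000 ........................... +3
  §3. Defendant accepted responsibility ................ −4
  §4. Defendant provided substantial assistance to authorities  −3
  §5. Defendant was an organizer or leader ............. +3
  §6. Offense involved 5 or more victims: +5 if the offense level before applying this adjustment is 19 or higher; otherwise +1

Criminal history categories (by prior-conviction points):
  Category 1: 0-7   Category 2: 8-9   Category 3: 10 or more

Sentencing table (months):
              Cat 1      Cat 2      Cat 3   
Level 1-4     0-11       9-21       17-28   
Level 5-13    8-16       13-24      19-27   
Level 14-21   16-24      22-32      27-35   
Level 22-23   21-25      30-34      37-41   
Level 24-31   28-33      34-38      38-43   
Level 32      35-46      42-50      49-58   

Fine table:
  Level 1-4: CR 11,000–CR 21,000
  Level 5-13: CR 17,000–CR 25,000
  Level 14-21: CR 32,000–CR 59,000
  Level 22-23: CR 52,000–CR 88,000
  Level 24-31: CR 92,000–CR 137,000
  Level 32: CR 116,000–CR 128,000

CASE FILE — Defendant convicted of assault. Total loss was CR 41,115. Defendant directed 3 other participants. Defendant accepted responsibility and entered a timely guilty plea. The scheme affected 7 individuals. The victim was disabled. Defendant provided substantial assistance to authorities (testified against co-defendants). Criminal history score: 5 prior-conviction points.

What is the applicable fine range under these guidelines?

CR 32,000–CR 59,000

Base offense level for assault: 13.
§1 applies (level before this adjustment is 13 < 22, so +1): 13 + 1 = 14.
§2 applies: 14 + 3 = 17.
§3 applies: 17 − 4 = 13.
§4 applies: 13 − 3 = 10.
§5 applies: 10 + 3 = 13.
§6 applies (level before this adjustment is 13 < 19, so +1): 13 + 1 = 14.
Final offense level: 14.
Level 14 falls in the 14-21 band.
Fine table: Level 14-21 → CR 32,000–CR 59,000.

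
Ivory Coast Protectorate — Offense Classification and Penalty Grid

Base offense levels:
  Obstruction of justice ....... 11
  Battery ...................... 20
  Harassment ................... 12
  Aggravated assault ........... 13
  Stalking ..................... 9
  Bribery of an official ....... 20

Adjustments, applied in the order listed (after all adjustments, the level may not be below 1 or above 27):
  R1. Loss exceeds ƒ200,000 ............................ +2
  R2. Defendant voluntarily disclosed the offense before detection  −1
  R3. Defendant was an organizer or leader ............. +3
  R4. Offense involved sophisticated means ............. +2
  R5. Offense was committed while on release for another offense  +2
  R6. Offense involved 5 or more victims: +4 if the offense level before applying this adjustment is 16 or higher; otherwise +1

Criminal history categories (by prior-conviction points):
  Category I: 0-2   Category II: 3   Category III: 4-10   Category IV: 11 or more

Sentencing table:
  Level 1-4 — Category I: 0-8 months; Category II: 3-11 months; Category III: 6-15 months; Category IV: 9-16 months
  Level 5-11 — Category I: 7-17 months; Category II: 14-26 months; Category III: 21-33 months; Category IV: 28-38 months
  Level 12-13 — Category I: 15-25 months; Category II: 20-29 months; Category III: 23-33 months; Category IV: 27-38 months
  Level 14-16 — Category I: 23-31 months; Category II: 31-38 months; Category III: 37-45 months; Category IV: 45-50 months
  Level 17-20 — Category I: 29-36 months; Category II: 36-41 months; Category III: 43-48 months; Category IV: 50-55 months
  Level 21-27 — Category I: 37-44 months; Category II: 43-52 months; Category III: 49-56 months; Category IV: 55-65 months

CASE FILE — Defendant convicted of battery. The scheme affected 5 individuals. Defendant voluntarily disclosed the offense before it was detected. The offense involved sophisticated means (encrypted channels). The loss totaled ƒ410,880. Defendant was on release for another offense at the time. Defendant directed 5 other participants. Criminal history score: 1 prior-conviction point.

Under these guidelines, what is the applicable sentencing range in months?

37-44 months

Base offense level for battery: 20.
R1 applies: 20 + 2 = 22.
R2 applies: 22 − 1 = 21.
R3 applies: 21 + 3 = 24.
R4 applies: 24 + 2 = 26.
R5 applies: 26 + 2 = 28.
R6 applies (level before this adjustment is 28 ≥ 16, so +4): 28 + 4 = 32.
Level 32 exceeds the maximum of 27; capped at 27.
Final offense level: 27.
Criminal history: 1 prior point → Category I (0-2).
Level 27 falls in the 21-27 band.
Grid: Level 21-27 × Category I = 37-44 months.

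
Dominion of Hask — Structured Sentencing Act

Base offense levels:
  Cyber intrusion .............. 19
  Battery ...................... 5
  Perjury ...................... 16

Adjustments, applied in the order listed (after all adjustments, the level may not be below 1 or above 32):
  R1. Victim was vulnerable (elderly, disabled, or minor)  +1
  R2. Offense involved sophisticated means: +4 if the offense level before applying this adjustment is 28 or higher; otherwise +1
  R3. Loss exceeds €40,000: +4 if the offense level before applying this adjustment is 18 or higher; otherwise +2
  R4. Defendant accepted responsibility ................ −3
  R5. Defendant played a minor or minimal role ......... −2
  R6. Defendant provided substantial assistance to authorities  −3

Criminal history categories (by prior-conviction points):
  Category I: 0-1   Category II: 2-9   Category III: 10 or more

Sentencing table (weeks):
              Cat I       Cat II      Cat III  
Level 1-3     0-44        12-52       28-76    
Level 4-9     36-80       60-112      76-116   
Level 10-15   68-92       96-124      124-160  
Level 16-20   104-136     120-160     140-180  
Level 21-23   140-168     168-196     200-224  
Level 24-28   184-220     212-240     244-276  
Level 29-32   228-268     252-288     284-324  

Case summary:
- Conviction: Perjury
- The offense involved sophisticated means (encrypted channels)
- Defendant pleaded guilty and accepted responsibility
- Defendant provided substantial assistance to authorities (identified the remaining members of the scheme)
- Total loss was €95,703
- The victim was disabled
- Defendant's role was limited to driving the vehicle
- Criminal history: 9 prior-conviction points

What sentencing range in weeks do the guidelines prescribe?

Base offense level for perjury: 16.
R1 applies: 16 + 1 = 17.
R2 applies (level before this adjustment is 17 < 28, so +1): 17 + 1 = 18.
R3 applies (level before this adjustment is 18 ≥ 18, so +4): 18 + 4 = 22.
R4 applies: 22 − 3 = 19.
R5 applies: 19 − 2 = 17.
R6 applies: 17 − 3 = 14.
Final offense level: 14.
Criminal history: 9 prior points → Category II (2-9).
Level 14 falls in the 10-15 band.
Grid: Level 10-15 × Category II = 96-124 weeks.

96-124 weeks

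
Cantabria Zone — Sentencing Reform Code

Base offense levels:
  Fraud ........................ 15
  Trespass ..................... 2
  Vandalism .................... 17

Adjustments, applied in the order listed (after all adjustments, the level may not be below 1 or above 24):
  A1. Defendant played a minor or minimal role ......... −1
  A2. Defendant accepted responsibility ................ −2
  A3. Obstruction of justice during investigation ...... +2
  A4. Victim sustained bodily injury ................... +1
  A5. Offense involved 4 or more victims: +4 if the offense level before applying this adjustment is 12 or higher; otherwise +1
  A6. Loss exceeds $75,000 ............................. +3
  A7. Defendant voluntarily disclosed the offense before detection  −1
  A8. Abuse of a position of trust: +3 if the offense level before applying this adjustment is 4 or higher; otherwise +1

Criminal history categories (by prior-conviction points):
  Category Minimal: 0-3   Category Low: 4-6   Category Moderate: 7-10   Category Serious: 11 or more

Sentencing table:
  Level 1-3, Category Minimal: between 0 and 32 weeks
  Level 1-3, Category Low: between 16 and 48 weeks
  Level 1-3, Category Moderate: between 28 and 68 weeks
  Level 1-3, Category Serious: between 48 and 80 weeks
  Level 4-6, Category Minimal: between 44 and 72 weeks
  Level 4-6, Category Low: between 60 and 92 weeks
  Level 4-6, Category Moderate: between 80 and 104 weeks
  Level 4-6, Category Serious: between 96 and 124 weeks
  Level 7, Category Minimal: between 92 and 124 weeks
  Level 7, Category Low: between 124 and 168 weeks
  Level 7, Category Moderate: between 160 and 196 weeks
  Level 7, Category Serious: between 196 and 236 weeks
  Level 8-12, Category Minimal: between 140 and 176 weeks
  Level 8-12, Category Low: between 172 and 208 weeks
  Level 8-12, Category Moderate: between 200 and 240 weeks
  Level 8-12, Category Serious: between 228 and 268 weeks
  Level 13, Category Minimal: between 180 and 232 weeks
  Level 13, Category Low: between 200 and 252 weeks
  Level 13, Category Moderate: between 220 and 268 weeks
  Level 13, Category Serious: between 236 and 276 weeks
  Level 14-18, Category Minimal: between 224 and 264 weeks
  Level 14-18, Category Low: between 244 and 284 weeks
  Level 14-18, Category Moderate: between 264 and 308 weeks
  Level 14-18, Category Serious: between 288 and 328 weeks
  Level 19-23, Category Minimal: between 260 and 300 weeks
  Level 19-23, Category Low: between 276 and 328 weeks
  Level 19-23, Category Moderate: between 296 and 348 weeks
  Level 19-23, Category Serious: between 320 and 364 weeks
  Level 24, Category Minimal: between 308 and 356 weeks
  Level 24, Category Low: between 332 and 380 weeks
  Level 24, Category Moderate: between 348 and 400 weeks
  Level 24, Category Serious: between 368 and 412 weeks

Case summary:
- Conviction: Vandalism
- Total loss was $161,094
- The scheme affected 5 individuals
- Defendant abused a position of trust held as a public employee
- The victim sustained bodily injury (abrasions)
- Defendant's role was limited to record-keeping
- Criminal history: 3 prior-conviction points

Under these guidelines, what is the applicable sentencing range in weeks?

Base offense level for vandalism: 17.
A1 applies: 17 − 1 = 16.
A3 does not apply.
A4 applies: 16 + 1 = 17.
A5 applies (level before this adjustment is 17 ≥ 12, so +4): 17 + 4 = 21.
A6 applies: 21 + 3 = 24.
A7 does not apply.
A8 applies (level before this adjustment is 24 ≥ 4, so +3): 24 + 3 = 27.
Level 27 exceeds the maximum of 24; capped at 24.
Final offense level: 24.
Criminal history: 3 prior points → Category Minimal (0-3).
Level 24 falls in the 24 band.
Grid: Level 24 × Category Minimal = 308-356 weeks.

308-356 weeks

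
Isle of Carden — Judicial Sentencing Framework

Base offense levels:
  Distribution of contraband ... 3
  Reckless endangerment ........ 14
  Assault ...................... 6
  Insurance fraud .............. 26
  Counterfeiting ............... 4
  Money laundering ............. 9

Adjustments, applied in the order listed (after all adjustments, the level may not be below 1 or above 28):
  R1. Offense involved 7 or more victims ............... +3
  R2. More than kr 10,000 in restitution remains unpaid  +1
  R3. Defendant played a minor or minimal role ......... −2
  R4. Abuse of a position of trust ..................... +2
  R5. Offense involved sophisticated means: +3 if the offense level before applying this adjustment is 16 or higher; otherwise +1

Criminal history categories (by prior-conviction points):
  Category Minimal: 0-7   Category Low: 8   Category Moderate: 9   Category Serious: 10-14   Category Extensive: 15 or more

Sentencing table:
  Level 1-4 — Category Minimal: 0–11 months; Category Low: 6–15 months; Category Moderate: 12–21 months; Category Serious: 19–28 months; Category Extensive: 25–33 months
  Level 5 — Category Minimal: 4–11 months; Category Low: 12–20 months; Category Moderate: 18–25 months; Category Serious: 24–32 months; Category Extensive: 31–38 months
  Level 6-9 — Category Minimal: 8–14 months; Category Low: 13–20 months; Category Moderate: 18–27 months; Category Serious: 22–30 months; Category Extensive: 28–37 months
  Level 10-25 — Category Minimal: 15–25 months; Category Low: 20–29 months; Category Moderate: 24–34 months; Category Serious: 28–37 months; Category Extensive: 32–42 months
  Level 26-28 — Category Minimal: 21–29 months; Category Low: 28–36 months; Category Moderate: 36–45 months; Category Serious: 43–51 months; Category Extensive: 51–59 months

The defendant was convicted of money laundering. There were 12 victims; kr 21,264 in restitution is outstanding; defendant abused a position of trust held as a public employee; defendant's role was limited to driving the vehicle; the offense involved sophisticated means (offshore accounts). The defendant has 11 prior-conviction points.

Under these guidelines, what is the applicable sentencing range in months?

28-37 months

Base offense level for money laundering: 9.
R1 applies: 9 + 3 = 12.
R2 applies: 12 + 1 = 13.
R3 applies: 13 − 2 = 11.
R4 applies: 11 + 2 = 13.
R5 applies (level before this adjustment is 13 < 16, so +1): 13 + 1 = 14.
Final offense level: 14.
Criminal history: 11 prior points → Category Serious (10-14).
Level 14 falls in the 10-25 band.
Grid: Level 10-25 × Category Serious = 28-37 months.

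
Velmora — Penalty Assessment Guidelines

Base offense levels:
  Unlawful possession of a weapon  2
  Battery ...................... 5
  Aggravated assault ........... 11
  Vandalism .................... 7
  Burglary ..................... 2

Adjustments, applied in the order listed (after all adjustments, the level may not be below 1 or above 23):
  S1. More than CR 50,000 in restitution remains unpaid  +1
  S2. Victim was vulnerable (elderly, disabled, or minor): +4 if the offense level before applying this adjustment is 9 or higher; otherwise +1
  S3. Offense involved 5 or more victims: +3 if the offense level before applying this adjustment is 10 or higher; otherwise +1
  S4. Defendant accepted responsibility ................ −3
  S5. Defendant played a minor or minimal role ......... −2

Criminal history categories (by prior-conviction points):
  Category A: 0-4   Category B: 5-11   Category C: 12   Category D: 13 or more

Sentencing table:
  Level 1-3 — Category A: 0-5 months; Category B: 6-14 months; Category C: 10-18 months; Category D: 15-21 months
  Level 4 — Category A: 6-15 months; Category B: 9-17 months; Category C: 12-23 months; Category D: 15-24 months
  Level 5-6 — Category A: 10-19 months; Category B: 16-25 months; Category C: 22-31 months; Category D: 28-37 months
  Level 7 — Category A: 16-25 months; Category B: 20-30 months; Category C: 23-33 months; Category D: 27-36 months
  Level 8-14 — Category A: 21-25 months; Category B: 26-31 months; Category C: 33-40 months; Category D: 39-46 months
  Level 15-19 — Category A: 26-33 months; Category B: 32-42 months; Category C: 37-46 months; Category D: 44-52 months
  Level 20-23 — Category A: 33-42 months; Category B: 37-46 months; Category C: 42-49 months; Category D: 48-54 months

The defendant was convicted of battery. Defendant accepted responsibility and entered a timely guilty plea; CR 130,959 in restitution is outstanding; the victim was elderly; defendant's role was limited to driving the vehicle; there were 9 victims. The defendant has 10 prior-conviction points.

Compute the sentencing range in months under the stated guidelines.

6-14 months

Base offense level for battery: 5.
S1 applies: 5 + 1 = 6.
S2 applies (level before this adjustment is 6 < 9, so +1): 6 + 1 = 7.
S3 applies (level before this adjustment is 7 < 10, so +1): 7 + 1 = 8.
S4 applies: 8 − 3 = 5.
S5 applies: 5 − 2 = 3.
Final offense level: 3.
Criminal history: 10 prior points → Category B (5-11).
Level 3 falls in the 1-3 band.
Grid: Level 1-3 × Category B = 6-14 months.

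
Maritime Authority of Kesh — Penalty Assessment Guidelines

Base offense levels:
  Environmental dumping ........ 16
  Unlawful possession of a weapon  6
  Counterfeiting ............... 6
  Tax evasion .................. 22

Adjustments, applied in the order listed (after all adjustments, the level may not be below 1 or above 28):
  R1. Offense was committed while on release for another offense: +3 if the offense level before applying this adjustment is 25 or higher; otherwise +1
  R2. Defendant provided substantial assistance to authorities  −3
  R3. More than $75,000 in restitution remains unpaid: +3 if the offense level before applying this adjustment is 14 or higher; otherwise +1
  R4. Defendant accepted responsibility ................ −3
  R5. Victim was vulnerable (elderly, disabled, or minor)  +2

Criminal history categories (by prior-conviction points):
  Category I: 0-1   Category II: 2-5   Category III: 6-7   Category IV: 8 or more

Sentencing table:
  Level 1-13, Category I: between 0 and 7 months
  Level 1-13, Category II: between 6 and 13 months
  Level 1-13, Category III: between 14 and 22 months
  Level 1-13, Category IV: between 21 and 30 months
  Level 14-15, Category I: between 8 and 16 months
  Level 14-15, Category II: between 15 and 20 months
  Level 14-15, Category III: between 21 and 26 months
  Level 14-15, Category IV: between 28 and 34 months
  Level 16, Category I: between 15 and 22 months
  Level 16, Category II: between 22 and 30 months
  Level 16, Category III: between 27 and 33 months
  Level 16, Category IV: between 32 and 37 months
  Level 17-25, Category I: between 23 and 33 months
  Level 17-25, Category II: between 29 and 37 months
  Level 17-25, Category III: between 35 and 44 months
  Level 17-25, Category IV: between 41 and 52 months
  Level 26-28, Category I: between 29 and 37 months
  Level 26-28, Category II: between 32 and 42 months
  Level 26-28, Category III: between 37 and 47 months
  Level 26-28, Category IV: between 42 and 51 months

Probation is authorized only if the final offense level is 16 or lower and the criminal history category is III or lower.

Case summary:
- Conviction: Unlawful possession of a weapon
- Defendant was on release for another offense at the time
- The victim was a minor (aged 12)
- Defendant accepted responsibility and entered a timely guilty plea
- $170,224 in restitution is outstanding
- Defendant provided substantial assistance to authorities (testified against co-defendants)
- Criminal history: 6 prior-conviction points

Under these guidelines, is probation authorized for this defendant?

Base offense level for unlawful possession of a weapon: 6.
R1 applies (level before this adjustment is 6 < 25, so +1): 6 + 1 = 7.
R2 applies: 7 − 3 = 4.
R3 applies (level before this adjustment is 4 < 14, so +1): 4 + 1 = 5.
R4 applies: 5 − 3 = 2.
R5 applies: 2 + 2 = 4.
Final offense level: 4.
Criminal history: 6 prior points → Category III (6-7).
Level 4 falls in the 1-13 band.
Grid: Level 1-13 × Category III = 14-22 months.
Probation check: level 4 ≤ 16 and category III ≤ III → eligible.

Yes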